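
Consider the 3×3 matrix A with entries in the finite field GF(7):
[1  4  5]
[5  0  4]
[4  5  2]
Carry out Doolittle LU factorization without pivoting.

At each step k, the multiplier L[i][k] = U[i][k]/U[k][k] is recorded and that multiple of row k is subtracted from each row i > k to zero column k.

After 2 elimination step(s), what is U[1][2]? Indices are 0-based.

[col 0] pivot 1
  R1 -= 5*R0 → (0, 1, 0)  (L[1][0] := 5)
  R2 -= 4*R0 → (0, 3, 3)  (L[2][0] := 4)
[col 1] pivot 1
  R2 -= 3*R1 → (0, 0, 3)  (L[2][1] := 3)

U[1][2] = 0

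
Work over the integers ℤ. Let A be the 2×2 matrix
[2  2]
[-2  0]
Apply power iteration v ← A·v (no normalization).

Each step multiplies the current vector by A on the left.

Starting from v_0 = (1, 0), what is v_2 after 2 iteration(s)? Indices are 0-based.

v_2 = (0, -4)

v_0 = (1, 0).
v_1 = A·v_0 = (2, -2).
v_2 = A·v_1 = (0, -4).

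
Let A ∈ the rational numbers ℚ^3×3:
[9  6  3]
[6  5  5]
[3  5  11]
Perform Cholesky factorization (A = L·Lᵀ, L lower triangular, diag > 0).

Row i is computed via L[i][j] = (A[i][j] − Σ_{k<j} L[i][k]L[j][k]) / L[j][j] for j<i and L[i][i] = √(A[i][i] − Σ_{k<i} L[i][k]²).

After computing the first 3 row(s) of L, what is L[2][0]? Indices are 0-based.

Step 1: L[0][0] = √(9) = 3.
  L[1][0] = (6) / L[0][0] = 2.
Step 2: L[1][1] = √(1) = 1.
  L[2][0] = (3) / L[0][0] = 1.
  L[2][1] = (3) / L[1][1] = 3.
Step 3: L[2][2] = √(1) = 1.

L[2][0] = 1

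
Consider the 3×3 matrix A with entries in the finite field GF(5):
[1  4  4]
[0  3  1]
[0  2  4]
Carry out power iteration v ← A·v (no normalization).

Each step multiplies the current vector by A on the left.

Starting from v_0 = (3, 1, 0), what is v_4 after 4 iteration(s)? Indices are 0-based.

v_0 = (3, 1, 0).
v_1 = A·v_0 = (2, 3, 2).
v_2 = A·v_1 = (2, 1, 4).
v_3 = A·v_2 = (2, 2, 3).
v_4 = A·v_3 = (2, 4, 1).

v_4 = (2, 4, 1)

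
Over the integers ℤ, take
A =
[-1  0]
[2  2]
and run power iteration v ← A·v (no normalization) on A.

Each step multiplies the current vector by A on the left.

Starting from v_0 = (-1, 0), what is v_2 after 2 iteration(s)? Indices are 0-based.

v_2 = (-1, -2)

v_0 = (-1, 0).
v_1 = A·v_0 = (1, -2).
v_2 = A·v_1 = (-1, -2).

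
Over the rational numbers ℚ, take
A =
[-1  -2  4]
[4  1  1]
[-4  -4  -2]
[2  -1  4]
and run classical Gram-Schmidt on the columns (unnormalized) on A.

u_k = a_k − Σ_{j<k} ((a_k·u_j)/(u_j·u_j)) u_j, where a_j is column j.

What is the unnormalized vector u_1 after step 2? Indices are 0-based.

u_1 = (-54/37, -43/37, -68/37, -77/37)

Step 1: u_0 = a_0 = (-1, 4, -4, 2).
Step 2: u_1 = a_1 − (20/37)·u_0 = (-54/37, -43/37, -68/37, -77/37).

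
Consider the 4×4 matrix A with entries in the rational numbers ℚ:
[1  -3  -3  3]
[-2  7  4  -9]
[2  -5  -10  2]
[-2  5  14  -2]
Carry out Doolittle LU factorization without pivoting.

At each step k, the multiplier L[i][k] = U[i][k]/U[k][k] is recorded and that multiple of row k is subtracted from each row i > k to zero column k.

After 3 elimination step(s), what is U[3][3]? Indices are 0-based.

k=0: U[0][0]=1
  eliminate (1,0): mult=-2, new row 1: (0, 1, -2, -3); set L[1][0]=-2
  eliminate (2,0): mult=2, new row 2: (0, 1, -4, -4); set L[2][0]=2
  eliminate (3,0): mult=-2, new row 3: (0, -1, 8, 4); set L[3][0]=-2
k=1: U[1][1]=1
  eliminate (2,1): mult=1, new row 2: (0, 0, -2, -1); set L[2][1]=1
  eliminate (3,1): mult=-1, new row 3: (0, 0, 6, 1); set L[3][1]=-1
k=2: U[2][2]=-2
  eliminate (3,2): mult=-3, new row 3: (0, 0, 0, -2); set L[3][2]=-3

U[3][3] = -2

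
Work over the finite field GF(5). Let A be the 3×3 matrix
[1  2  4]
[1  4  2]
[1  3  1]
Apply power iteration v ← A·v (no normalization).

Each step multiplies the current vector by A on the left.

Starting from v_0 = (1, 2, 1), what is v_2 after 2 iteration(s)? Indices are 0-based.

v_0 = (1, 2, 1).
v_1 = A·v_0 = (4, 1, 3).
v_2 = A·v_1 = (3, 4, 0).

v_2 = (3, 4, 0)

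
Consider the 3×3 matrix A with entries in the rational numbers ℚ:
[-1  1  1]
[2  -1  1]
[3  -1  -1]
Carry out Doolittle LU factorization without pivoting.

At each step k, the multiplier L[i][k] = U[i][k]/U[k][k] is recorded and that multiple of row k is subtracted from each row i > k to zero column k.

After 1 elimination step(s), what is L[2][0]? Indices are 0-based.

Step 1: pivot at (0,0) is -1.
  row1 ← row1 − (-2)·row0  ⇒  L[1][0]=-2, U row1=(0, 1, 3)
  row2 ← row2 − (-3)·row0  ⇒  L[2][0]=-3, U row2=(0, 2, 2)

L[2][0] = -3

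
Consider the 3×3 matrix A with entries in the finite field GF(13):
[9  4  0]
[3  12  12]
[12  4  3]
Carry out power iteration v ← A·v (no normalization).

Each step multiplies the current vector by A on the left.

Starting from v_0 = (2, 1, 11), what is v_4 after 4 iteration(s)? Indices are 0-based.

v_0 = (2, 1, 11).
v_1 = A·v_0 = (9, 7, 9).
v_2 = A·v_1 = (5, 11, 7).
v_3 = A·v_2 = (11, 10, 8).
v_4 = A·v_3 = (9, 2, 1).

v_4 = (9, 2, 1)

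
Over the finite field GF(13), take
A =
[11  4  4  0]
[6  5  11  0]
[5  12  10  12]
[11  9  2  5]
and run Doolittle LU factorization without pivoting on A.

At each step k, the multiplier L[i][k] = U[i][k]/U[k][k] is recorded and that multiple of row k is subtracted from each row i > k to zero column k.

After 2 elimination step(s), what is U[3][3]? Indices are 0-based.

U[3][3] = 5

[col 0] pivot 11
  R1 -= 10*R0 → (0, 4, 10, 0)  (L[1][0] := 10)
  R2 -= 4*R0 → (0, 9, 7, 12)  (L[2][0] := 4)
  R3 -= 1*R0 → (0, 5, 11, 5)  (L[3][0] := 1)
[col 1] pivot 4
  R2 -= 12*R1 → (0, 0, 4, 12)  (L[2][1] := 12)
  R3 -= 11*R1 → (0, 0, 5, 5)  (L[3][1] := 11)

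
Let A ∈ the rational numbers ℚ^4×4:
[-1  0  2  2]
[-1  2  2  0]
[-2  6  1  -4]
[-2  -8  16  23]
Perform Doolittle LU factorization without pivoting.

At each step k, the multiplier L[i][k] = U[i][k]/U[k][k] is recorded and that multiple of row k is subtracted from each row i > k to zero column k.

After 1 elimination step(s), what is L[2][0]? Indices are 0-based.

[col 0] pivot -1
  R1 -= 1*R0 → (0, 2, 0, -2)  (L[1][0] := 1)
  R2 -= 2*R0 → (0, 6, -3, -8)  (L[2][0] := 2)
  R3 -= 2*R0 → (0, -8, 12, 19)  (L[3][0] := 2)

L[2][0] = 2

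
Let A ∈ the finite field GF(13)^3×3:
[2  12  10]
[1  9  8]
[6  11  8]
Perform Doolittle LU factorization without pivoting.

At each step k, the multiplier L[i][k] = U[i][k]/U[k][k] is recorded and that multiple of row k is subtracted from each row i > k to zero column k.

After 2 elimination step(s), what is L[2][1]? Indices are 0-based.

[col 0] pivot 2
  R1 -= 7*R0 → (0, 3, 3)  (L[1][0] := 7)
  R2 -= 3*R0 → (0, 1, 4)  (L[2][0] := 3)
[col 1] pivot 3
  R2 -= 9*R1 → (0, 0, 3)  (L[2][1] := 9)

L[2][1] = 9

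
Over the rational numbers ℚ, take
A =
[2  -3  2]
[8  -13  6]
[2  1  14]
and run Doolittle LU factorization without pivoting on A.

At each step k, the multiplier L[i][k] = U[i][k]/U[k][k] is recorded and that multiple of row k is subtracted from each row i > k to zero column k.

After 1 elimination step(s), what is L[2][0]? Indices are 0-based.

[col 0] pivot 2
  R1 -= 4*R0 → (0, -1, -2)  (L[1][0] := 4)
  R2 -= 1*R0 → (0, 4, 12)  (L[2][0] := 1)

L[2][0] = 1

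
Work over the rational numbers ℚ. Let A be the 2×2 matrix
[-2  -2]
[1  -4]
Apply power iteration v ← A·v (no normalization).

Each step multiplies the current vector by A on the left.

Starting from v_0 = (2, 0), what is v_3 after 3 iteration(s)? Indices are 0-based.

v_3 = (16, 52)

v_0 = (2, 0).
v_1 = A·v_0 = (-4, 2).
v_2 = A·v_1 = (4, -12).
v_3 = A·v_2 = (16, 52).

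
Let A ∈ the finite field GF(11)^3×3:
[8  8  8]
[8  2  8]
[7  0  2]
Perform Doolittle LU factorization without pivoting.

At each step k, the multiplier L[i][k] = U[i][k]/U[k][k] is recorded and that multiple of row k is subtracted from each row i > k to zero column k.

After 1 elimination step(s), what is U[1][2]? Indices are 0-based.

k=0: U[0][0]=8
  eliminate (1,0): mult=1, new row 1: (0, 5, 0); set L[1][0]=1
  eliminate (2,0): mult=5, new row 2: (0, 4, 6); set L[2][0]=5

U[1][2] = 0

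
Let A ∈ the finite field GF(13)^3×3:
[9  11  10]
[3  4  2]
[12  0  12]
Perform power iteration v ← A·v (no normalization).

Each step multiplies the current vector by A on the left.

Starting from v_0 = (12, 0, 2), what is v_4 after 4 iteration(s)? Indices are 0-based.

v_0 = (12, 0, 2).
v_1 = A·v_0 = (11, 1, 12).
v_2 = A·v_1 = (9, 9, 3).
v_3 = A·v_2 = (2, 4, 1).
v_4 = A·v_3 = (7, 11, 10).

v_4 = (7, 11, 10)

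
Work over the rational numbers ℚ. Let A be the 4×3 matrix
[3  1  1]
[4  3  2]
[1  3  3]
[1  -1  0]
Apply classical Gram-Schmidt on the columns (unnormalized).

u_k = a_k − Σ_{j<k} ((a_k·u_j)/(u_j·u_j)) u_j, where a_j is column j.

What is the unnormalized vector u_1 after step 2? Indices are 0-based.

u_1 = (-8/9, 13/27, 64/27, -44/27)

Step 1: u_0 = a_0 = (3, 4, 1, 1).
Step 2: u_1 = a_1 − (17/27)·u_0 = (-8/9, 13/27, 64/27, -44/27).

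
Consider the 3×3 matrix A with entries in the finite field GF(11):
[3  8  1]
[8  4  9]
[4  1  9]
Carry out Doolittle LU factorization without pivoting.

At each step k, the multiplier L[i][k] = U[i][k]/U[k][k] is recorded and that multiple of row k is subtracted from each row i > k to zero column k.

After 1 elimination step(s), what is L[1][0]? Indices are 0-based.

L[1][0] = 10

k=0: U[0][0]=3
  eliminate (1,0): mult=10, new row 1: (0, 1, 10); set L[1][0]=10
  eliminate (2,0): mult=5, new row 2: (0, 5, 4); set L[2][0]=5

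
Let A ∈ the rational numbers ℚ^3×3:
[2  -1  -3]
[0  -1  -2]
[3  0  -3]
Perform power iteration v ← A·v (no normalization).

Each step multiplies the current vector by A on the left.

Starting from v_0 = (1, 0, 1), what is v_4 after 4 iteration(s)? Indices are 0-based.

v_4 = (-17, -22, -6)

v_0 = (1, 0, 1).
v_1 = A·v_0 = (-1, -2, 0).
v_2 = A·v_1 = (0, 2, -3).
v_3 = A·v_2 = (7, 4, 9).
v_4 = A·v_3 = (-17, -22, -6).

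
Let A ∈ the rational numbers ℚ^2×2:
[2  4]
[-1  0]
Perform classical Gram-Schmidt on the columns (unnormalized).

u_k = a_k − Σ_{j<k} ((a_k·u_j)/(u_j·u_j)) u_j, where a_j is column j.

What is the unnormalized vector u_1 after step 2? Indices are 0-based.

u_1 = (4/5, 8/5)

Step 1: u_0 = a_0 = (2, -1).
Step 2: u_1 = a_1 − (8/5)·u_0 = (4/5, 8/5).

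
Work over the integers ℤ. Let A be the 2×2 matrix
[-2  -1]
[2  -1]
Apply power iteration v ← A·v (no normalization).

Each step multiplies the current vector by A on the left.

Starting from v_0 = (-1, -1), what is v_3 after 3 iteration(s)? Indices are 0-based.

v_3 = (3, -17)

v_0 = (-1, -1).
v_1 = A·v_0 = (3, -1).
v_2 = A·v_1 = (-5, 7).
v_3 = A·v_2 = (3, -17).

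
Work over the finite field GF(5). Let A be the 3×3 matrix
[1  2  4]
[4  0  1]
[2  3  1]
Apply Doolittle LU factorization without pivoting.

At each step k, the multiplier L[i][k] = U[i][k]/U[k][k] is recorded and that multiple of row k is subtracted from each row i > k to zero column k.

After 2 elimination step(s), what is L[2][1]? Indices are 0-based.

L[2][1] = 2

Step 1: pivot at (0,0) is 1.
  row1 ← row1 − (4)·row0  ⇒  L[1][0]=4, U row1=(0, 2, 0)
  row2 ← row2 − (2)·row0  ⇒  L[2][0]=2, U row2=(0, 4, 3)
Step 2: pivot at (1,1) is 2.
  row2 ← row2 − (2)·row1  ⇒  L[2][1]=2, U row2=(0, 0, 3)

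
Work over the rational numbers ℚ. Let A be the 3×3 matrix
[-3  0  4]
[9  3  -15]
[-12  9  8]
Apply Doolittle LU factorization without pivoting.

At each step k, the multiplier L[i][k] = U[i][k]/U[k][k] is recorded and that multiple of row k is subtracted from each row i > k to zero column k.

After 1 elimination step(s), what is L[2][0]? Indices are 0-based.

k=0: U[0][0]=-3
  eliminate (1,0): mult=-3, new row 1: (0, 3, -3); set L[1][0]=-3
  eliminate (2,0): mult=4, new row 2: (0, 9, -8); set L[2][0]=4

L[2][0] = 4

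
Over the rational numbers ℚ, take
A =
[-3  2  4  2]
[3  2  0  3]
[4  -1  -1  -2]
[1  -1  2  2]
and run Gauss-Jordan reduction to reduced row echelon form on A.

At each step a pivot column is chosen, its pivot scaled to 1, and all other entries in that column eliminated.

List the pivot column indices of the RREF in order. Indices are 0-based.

step 1: normalize row 0 (÷-3) = (1, -2/3, -4/3, -2/3)
  row 1: subtract 3×row0 = (0, 4, 4, 5)
  row 2: subtract 4×row0 = (0, 5/3, 13/3, 2/3)
  row 3: subtract 1×row0 = (0, -1/3, 10/3, 8/3)
step 2: normalize row 1 (÷4) = (0, 1, 1, 5/4)
  row 0: subtract -2/3×row1 = (1, 0, -2/3, 1/6)
  row 2: subtract 5/3×row1 = (0, 0, 8/3, -17/12)
  row 3: subtract -1/3×row1 = (0, 0, 11/3, 37/12)
step 3: normalize row 2 (÷8/3) = (0, 0, 1, -17/32)
  row 0: subtract -2/3×row2 = (1, 0, 0, -3/16)
  row 1: subtract 1×row2 = (0, 1, 0, 57/32)
  row 3: subtract 11/3×row2 = (0, 0, 0, 161/32)
step 4: normalize row 3 (÷161/32) = (0, 0, 0, 1)
  row 0: subtract -3/16×row3 = (1, 0, 0, 0)
  row 1: subtract 57/32×row3 = (0, 1, 0, 0)
  row 2: subtract -17/32×row3 = (0, 0, 1, 0)

pivot columns: 0, 1, 2, 3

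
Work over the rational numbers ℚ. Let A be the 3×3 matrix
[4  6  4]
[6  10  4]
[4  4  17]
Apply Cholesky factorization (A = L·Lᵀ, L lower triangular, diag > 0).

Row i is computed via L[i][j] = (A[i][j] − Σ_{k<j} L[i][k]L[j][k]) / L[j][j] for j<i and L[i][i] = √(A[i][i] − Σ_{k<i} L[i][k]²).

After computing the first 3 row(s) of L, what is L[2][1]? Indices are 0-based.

Step 1: L[0][0] = √(4) = 2.
  L[1][0] = (6) / L[0][0] = 3.
Step 2: L[1][1] = √(1) = 1.
  L[2][0] = (4) / L[0][0] = 2.
  L[2][1] = (-2) / L[1][1] = -2.
Step 3: L[2][2] = √(9) = 3.

L[2][1] = -2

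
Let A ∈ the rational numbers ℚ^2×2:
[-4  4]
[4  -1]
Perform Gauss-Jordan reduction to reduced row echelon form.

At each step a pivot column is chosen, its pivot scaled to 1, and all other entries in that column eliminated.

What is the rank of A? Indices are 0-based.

rank = 2

step 1: normalize row 0 (÷-4) = (1, -1)
  row 1: subtract 4×row0 = (0, 3)
step 2: normalize row 1 (÷3) = (0, 1)
  row 0: subtract -1×row1 = (1, 0)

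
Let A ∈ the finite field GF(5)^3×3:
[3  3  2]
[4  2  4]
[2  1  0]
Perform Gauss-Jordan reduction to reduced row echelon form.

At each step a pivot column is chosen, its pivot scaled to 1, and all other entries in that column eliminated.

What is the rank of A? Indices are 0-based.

rank = 3

step 1: normalize row 0 (÷3) = (1, 1, 4)
  row 1: subtract 4×row0 = (0, 3, 3)
  row 2: subtract 2×row0 = (0, 4, 2)
step 2: normalize row 1 (÷3) = (0, 1, 1)
  row 0: subtract 1×row1 = (1, 0, 3)
  row 2: subtract 4×row1 = (0, 0, 3)
step 3: normalize row 2 (÷3) = (0, 0, 1)
  row 0: subtract 3×row2 = (1, 0, 0)
  row 1: subtract 1×row2 = (0, 1, 0)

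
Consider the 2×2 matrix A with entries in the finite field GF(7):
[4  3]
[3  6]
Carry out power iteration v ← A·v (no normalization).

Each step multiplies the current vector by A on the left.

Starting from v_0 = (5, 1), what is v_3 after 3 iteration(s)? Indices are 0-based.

v_0 = (5, 1).
v_1 = A·v_0 = (2, 0).
v_2 = A·v_1 = (1, 6).
v_3 = A·v_2 = (1, 4).

v_3 = (1, 4)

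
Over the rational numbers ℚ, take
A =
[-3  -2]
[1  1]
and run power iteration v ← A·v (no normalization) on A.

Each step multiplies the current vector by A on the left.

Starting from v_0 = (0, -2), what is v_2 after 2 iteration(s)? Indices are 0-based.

v_2 = (-8, 2)

v_0 = (0, -2).
v_1 = A·v_0 = (4, -2).
v_2 = A·v_1 = (-8, 2).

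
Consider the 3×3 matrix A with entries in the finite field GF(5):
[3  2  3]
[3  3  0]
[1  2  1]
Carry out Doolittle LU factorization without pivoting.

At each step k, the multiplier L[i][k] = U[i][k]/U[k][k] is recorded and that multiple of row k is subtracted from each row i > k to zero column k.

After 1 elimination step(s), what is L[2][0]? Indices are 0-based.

L[2][0] = 2

[col 0] pivot 3
  R1 -= 1*R0 → (0, 1, 2)  (L[1][0] := 1)
  R2 -= 2*R0 → (0, 3, 0)  (L[2][0] := 2)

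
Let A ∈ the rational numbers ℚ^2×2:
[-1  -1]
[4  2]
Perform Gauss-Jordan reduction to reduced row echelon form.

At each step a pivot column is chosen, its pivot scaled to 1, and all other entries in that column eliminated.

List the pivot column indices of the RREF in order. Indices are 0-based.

step 1: normalize row 0 (÷-1) = (1, 1)
  row 1: subtract 4×row0 = (0, -2)
step 2: normalize row 1 (÷-2) = (0, 1)
  row 0: subtract 1×row1 = (1, 0)

pivot columns: 0, 1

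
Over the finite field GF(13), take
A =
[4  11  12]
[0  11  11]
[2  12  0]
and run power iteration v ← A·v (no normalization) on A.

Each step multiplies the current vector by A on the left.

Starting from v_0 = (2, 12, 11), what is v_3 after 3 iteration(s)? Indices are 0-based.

v_3 = (7, 8, 6)

v_0 = (2, 12, 11).
v_1 = A·v_0 = (12, 6, 5).
v_2 = A·v_1 = (5, 4, 5).
v_3 = A·v_2 = (7, 8, 6).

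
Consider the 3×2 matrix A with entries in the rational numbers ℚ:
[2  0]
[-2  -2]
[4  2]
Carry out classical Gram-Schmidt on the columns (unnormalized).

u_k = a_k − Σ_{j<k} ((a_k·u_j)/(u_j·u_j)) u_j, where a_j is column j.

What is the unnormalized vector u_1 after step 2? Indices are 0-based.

Step 1: u_0 = a_0 = (2, -2, 4).
Step 2: u_1 = a_1 − (1/2)·u_0 = (-1, -1, 0).

u_1 = (-1, -1, 0)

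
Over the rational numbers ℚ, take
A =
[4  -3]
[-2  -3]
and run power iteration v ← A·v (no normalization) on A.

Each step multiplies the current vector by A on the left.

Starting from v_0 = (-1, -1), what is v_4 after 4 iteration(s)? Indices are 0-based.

v_0 = (-1, -1).
v_1 = A·v_0 = (-1, 5).
v_2 = A·v_1 = (-19, -13).
v_3 = A·v_2 = (-37, 77).
v_4 = A·v_3 = (-379, -157).

v_4 = (-379, -157)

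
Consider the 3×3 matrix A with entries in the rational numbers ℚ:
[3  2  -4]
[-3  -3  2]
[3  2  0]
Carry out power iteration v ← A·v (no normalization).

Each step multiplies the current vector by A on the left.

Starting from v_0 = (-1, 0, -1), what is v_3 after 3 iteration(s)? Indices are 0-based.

v_0 = (-1, 0, -1).
v_1 = A·v_0 = (1, 1, -3).
v_2 = A·v_1 = (17, -12, 5).
v_3 = A·v_2 = (7, -5, 27).

v_3 = (7, -5, 27)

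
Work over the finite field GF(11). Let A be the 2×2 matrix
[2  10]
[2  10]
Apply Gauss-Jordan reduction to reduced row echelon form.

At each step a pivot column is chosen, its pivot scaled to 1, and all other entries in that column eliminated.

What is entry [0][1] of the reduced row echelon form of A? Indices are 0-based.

pivot(0,0)=2: scale R0 → (1, 5)
  clear (1,0): R1 −= (2)R0 → (0, 0)
col 1: no nonzero at/below row 1; advance.

M[0][1] = 5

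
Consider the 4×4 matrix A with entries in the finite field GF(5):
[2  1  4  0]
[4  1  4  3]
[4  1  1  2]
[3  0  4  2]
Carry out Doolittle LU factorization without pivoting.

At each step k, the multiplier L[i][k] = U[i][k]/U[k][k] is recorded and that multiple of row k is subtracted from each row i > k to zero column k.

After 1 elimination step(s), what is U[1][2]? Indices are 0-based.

Step 1: pivot at (0,0) is 2.
  row1 ← row1 − (2)·row0  ⇒  L[1][0]=2, U row1=(0, 4, 1, 3)
  row2 ← row2 − (2)·row0  ⇒  L[2][0]=2, U row2=(0, 4, 3, 2)
  row3 ← row3 − (4)·row0  ⇒  L[3][0]=4, U row3=(0, 1, 3, 2)

U[1][2] = 1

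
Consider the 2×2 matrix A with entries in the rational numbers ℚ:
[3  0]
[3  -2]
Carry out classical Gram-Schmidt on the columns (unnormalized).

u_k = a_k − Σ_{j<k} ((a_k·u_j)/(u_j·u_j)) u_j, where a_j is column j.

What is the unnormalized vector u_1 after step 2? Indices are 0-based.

u_1 = (1, -1)

Step 1: u_0 = a_0 = (3, 3).
Step 2: u_1 = a_1 − (-1/3)·u_0 = (1, -1).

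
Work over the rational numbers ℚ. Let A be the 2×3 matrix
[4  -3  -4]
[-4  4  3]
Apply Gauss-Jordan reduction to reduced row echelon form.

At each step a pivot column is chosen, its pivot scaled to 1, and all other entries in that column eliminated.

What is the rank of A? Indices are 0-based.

step 1: normalize row 0 (÷4) = (1, -3/4, -1)
  row 1: subtract -4×row0 = (0, 1, -1)
step 2: normalize row 1 (÷1) = (0, 1, -1)
  row 0: subtract -3/4×row1 = (1, 0, -7/4)

rank = 2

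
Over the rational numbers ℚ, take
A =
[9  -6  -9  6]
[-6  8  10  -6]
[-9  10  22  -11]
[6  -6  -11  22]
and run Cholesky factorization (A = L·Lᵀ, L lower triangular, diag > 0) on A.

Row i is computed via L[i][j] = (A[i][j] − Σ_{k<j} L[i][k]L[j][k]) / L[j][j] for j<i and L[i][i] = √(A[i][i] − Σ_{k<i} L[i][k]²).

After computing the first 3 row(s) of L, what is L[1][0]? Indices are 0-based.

Step 1: L[0][0] = √(9) = 3.
  L[1][0] = (-6) / L[0][0] = -2.
Step 2: L[1][1] = √(4) = 2.
  L[2][0] = (-9) / L[0][0] = -3.
  L[2][1] = (4) / L[1][1] = 2.
Step 3: L[2][2] = √(9) = 3.

L[1][0] = -2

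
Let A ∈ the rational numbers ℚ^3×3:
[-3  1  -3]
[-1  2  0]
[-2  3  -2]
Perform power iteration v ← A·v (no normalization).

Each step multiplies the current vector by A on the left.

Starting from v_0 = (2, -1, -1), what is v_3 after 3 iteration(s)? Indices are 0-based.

v_3 = (-91, -31, -70)

v_0 = (2, -1, -1).
v_1 = A·v_0 = (-4, -4, -5).
v_2 = A·v_1 = (23, -4, 6).
v_3 = A·v_2 = (-91, -31, -70).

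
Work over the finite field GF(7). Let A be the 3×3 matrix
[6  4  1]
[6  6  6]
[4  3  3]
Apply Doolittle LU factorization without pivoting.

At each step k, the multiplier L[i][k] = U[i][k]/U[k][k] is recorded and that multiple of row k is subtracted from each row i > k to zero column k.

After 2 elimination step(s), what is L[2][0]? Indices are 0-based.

L[2][0] = 3

[col 0] pivot 6
  R1 -= 1*R0 → (0, 2, 5)  (L[1][0] := 1)
  R2 -= 3*R0 → (0, 5, 0)  (L[2][0] := 3)
[col 1] pivot 2
  R2 -= 6*R1 → (0, 0, 5)  (L[2][1] := 6)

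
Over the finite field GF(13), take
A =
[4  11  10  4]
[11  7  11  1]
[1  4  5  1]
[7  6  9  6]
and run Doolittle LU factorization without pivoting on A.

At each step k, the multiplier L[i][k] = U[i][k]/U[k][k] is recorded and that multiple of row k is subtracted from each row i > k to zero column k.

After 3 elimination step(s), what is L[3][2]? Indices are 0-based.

L[3][2] = 12

k=0: U[0][0]=4
  eliminate (1,0): mult=6, new row 1: (0, 6, 3, 3); set L[1][0]=6
  eliminate (2,0): mult=10, new row 2: (0, 11, 9, 0); set L[2][0]=10
  eliminate (3,0): mult=5, new row 3: (0, 3, 11, 12); set L[3][0]=5
k=1: U[1][1]=6
  eliminate (2,1): mult=4, new row 2: (0, 0, 10, 1); set L[2][1]=4
  eliminate (3,1): mult=7, new row 3: (0, 0, 3, 4); set L[3][1]=7
k=2: U[2][2]=10
  eliminate (3,2): mult=12, new row 3: (0, 0, 0, 5); set L[3][2]=12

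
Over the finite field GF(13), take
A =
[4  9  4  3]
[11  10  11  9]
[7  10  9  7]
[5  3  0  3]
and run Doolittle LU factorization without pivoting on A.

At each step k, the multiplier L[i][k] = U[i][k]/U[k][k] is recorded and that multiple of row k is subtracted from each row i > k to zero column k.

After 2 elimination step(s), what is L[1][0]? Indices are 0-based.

L[1][0] = 6

k=0: U[0][0]=4
  eliminate (1,0): mult=6, new row 1: (0, 8, 0, 4); set L[1][0]=6
  eliminate (2,0): mult=5, new row 2: (0, 4, 2, 5); set L[2][0]=5
  eliminate (3,0): mult=11, new row 3: (0, 8, 8, 9); set L[3][0]=11
k=1: U[1][1]=8
  eliminate (2,1): mult=7, new row 2: (0, 0, 2, 3); set L[2][1]=7
  eliminate (3,1): mult=1, new row 3: (0, 0, 8, 5); set L[3][1]=1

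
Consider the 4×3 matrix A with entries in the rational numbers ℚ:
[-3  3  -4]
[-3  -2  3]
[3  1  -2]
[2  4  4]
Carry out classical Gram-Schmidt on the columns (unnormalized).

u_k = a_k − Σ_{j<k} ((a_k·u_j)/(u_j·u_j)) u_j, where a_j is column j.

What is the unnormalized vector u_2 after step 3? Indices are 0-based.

u_2 = (-1213/433, 1408/433, -1057/433, 1878/433)

Step 1: u_0 = a_0 = (-3, -3, 3, 2).
Step 2: u_1 = a_1 − (8/31)·u_0 = (117/31, -38/31, 7/31, 108/31).
Step 3: u_2 = a_2 − (5/31)·u_0 − (-82/433)·u_1 = (-1213/433, 1408/433, -1057/433, 1878/433).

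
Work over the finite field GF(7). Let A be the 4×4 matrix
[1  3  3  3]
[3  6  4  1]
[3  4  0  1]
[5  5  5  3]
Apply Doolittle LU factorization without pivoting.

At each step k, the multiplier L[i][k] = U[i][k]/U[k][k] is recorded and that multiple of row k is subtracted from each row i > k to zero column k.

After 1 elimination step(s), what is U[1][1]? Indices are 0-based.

Step 1: pivot at (0,0) is 1.
  row1 ← row1 − (3)·row0  ⇒  L[1][0]=3, U row1=(0, 4, 2, 6)
  row2 ← row2 − (3)·row0  ⇒  L[2][0]=3, U row2=(0, 2, 5, 6)
  row3 ← row3 − (5)·row0  ⇒  L[3][0]=5, U row3=(0, 4, 4, 2)

U[1][1] = 4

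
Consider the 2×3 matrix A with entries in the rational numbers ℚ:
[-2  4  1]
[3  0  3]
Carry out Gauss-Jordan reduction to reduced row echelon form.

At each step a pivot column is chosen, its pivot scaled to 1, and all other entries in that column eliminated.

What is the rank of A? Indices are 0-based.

pivot(0,0)=-2: scale R0 → (1, -2, -1/2)
  clear (1,0): R1 −= (3)R0 → (0, 6, 9/2)
pivot(1,1)=6: scale R1 → (0, 1, 3/4)
  clear (0,1): R0 −= (-2)R1 → (1, 0, 1)

rank = 2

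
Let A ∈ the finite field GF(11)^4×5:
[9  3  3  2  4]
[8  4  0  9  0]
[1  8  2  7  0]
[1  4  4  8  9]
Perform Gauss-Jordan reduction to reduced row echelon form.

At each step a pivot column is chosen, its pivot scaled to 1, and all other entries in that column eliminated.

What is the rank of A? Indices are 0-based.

pivot(0,0)=9: scale R0 → (1, 4, 4, 10, 9)
  clear (1,0): R1 −= (8)R0 → (0, 5, 1, 6, 5)
  clear (2,0): R2 −= (1)R0 → (0, 4, 9, 8, 2)
  clear (3,0): R3 −= (1)R0 → (0, 0, 0, 9, 0)
pivot(1,1)=5: scale R1 → (0, 1, 9, 10, 1)
  clear (0,1): R0 −= (4)R1 → (1, 0, 1, 3, 5)
  clear (2,1): R2 −= (4)R1 → (0, 0, 6, 1, 9)
pivot(2,2)=6: scale R2 → (0, 0, 1, 2, 7)
  clear (0,2): R0 −= (1)R2 → (1, 0, 0, 1, 9)
  clear (1,2): R1 −= (9)R2 → (0, 1, 0, 3, 4)
pivot(3,3)=9: scale R3 → (0, 0, 0, 1, 0)
  clear (0,3): R0 −= (1)R3 → (1, 0, 0, 0, 9)
  clear (1,3): R1 −= (3)R3 → (0, 1, 0, 0, 4)
  clear (2,3): R2 −= (2)R3 → (0, 0, 1, 0, 7)

rank = 4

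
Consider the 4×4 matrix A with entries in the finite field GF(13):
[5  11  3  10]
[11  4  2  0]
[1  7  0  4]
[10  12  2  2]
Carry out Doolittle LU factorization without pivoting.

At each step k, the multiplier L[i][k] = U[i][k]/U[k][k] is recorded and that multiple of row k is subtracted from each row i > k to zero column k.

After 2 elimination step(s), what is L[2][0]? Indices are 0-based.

k=0: U[0][0]=5
  eliminate (1,0): mult=10, new row 1: (0, 11, 11, 4); set L[1][0]=10
  eliminate (2,0): mult=8, new row 2: (0, 10, 2, 2); set L[2][0]=8
  eliminate (3,0): mult=2, new row 3: (0, 3, 9, 8); set L[3][0]=2
k=1: U[1][1]=11
  eliminate (2,1): mult=8, new row 2: (0, 0, 5, 9); set L[2][1]=8
  eliminate (3,1): mult=5, new row 3: (0, 0, 6, 1); set L[3][1]=5

L[2][0] = 8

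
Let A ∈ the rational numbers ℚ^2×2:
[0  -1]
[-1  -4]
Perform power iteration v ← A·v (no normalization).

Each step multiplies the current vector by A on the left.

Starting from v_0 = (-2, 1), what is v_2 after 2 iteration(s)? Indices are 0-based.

v_0 = (-2, 1).
v_1 = A·v_0 = (-1, -2).
v_2 = A·v_1 = (2, 9).

v_2 = (2, 9)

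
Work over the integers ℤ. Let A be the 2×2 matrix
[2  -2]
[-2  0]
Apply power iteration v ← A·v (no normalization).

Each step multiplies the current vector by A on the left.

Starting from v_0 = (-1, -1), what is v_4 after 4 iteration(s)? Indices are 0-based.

v_4 = (-32, 16)

v_0 = (-1, -1).
v_1 = A·v_0 = (0, 2).
v_2 = A·v_1 = (-4, 0).
v_3 = A·v_2 = (-8, 8).
v_4 = A·v_3 = (-32, 16).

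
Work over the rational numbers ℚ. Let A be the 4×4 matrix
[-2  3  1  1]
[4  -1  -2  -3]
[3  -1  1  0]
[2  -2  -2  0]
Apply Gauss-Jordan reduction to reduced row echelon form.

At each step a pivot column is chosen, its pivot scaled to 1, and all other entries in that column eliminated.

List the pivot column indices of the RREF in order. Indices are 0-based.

pivot(0,0)=-2: scale R0 → (1, -3/2, -1/2, -1/2)
  clear (1,0): R1 −= (4)R0 → (0, 5, 0, -1)
  clear (2,0): R2 −= (3)R0 → (0, 7/2, 5/2, 3/2)
  clear (3,0): R3 −= (2)R0 → (0, 1, -1, 1)
pivot(1,1)=5: scale R1 → (0, 1, 0, -1/5)
  clear (0,1): R0 −= (-3/2)R1 → (1, 0, -1/2, -4/5)
  clear (2,1): R2 −= (7/2)R1 → (0, 0, 5/2, 11/5)
  clear (3,1): R3 −= (1)R1 → (0, 0, -1, 6/5)
pivot(2,2)=5/2: scale R2 → (0, 0, 1, 22/25)
  clear (0,2): R0 −= (-1/2)R2 → (1, 0, 0, -9/25)
  clear (3,2): R3 −= (-1)R2 → (0, 0, 0, 52/25)
pivot(3,3)=52/25: scale R3 → (0, 0, 0, 1)
  clear (0,3): R0 −= (-9/25)R3 → (1, 0, 0, 0)
  clear (1,3): R1 −= (-1/5)R3 → (0, 1, 0, 0)
  clear (2,3): R2 −= (22/25)R3 → (0, 0, 1, 0)

pivot columns: 0, 1, 2, 3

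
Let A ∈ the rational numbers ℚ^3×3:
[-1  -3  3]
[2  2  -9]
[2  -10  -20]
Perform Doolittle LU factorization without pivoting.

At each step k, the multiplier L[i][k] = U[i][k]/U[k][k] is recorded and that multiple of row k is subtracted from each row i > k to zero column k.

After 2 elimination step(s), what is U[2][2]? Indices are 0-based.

U[2][2] = -2

[col 0] pivot -1
  R1 -= -2*R0 → (0, -4, -3)  (L[1][0] := -2)
  R2 -= -2*R0 → (0, -16, -14)  (L[2][0] := -2)
[col 1] pivot -4
  R2 -= 4*R1 → (0, 0, -2)  (L[2][1] := 4)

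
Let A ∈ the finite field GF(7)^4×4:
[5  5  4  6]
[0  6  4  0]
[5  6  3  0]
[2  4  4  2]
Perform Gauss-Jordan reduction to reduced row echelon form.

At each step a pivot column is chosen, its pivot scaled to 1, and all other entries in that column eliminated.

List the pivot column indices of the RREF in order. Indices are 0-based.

pivot columns: 0, 1, 2, 3

step 1: normalize row 0 (÷5) = (1, 1, 5, 4)
  row 2: subtract 5×row0 = (0, 1, 6, 1)
  row 3: subtract 2×row0 = (0, 2, 1, 1)
step 2: normalize row 1 (÷6) = (0, 1, 3, 0)
  row 0: subtract 1×row1 = (1, 0, 2, 4)
  row 2: subtract 1×row1 = (0, 0, 3, 1)
  row 3: subtract 2×row1 = (0, 0, 2, 1)
step 3: normalize row 2 (÷3) = (0, 0, 1, 5)
  row 0: subtract 2×row2 = (1, 0, 0, 1)
  row 1: subtract 3×row2 = (0, 1, 0, 6)
  row 3: subtract 2×row2 = (0, 0, 0, 5)
step 4: normalize row 3 (÷5) = (0, 0, 0, 1)
  row 0: subtract 1×row3 = (1, 0, 0, 0)
  row 1: subtract 6×row3 = (0, 1, 0, 0)
  row 2: subtract 5×row3 = (0, 0, 1, 0)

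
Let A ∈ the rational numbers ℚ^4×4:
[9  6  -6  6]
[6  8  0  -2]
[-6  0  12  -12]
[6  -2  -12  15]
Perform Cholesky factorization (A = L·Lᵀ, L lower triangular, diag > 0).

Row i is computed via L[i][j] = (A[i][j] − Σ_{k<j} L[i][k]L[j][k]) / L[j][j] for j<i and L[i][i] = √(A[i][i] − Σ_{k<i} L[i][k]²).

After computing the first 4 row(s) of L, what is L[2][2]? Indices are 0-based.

L[2][2] = 2

Step 1: L[0][0] = √(9) = 3.
  L[1][0] = (6) / L[0][0] = 2.
Step 2: L[1][1] = √(4) = 2.
  L[2][0] = (-6) / L[0][0] = -2.
  L[2][1] = (4) / L[1][1] = 2.
Step 3: L[2][2] = √(4) = 2.
  L[3][0] = (6) / L[0][0] = 2.
  L[3][1] = (-6) / L[1][1] = -3.
  L[3][2] = (-2) / L[2][2] = -1.
Step 4: L[3][3] = √(1) = 1.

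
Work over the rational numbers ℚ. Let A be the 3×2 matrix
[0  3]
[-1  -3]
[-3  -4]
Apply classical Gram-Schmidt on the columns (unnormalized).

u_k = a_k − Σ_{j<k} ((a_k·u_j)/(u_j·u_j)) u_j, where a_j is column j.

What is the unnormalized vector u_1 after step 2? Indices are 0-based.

u_1 = (3, -3/2, 1/2)

Step 1: u_0 = a_0 = (0, -1, -3).
Step 2: u_1 = a_1 − (3/2)·u_0 = (3, -3/2, 1/2).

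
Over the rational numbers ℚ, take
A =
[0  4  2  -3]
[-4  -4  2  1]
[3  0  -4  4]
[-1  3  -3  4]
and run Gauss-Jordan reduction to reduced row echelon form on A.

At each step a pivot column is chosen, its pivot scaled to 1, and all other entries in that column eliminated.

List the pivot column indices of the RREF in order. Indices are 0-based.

step 1: exchange rows 0,1
step 1: normalize row 0 (÷-4) = (1, 1, -1/2, -1/4)
  row 2: subtract 3×row0 = (0, -3, -5/2, 19/4)
  row 3: subtract -1×row0 = (0, 4, -7/2, 15/4)
step 2: normalize row 1 (÷4) = (0, 1, 1/2, -3/4)
  row 0: subtract 1×row1 = (1, 0, -1, 1/2)
  row 2: subtract -3×row1 = (0, 0, -1, 5/2)
  row 3: subtract 4×row1 = (0, 0, -11/2, 27/4)
step 3: normalize row 2 (÷-1) = (0, 0, 1, -5/2)
  row 0: subtract -1×row2 = (1, 0, 0, -2)
  row 1: subtract 1/2×row2 = (0, 1, 0, 1/2)
  row 3: subtract -11/2×row2 = (0, 0, 0, -7)
step 4: normalize row 3 (÷-7) = (0, 0, 0, 1)
  row 0: subtract -2×row3 = (1, 0, 0, 0)
  row 1: subtract 1/2×row3 = (0, 1, 0, 0)
  row 2: subtract -5/2×row3 = (0, 0, 1, 0)

pivot columns: 0, 1, 2, 3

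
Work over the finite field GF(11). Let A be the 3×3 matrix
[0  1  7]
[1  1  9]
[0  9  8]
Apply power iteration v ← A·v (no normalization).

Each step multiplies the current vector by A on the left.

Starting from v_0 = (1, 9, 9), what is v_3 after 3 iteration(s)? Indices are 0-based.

v_3 = (1, 2, 9)

v_0 = (1, 9, 9).
v_1 = A·v_0 = (6, 3, 10).
v_2 = A·v_1 = (7, 0, 8).
v_3 = A·v_2 = (1, 2, 9).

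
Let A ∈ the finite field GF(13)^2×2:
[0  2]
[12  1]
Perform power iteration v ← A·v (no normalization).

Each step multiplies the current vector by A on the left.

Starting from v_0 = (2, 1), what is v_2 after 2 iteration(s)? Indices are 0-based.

v_0 = (2, 1).
v_1 = A·v_0 = (2, 12).
v_2 = A·v_1 = (11, 10).

v_2 = (11, 10)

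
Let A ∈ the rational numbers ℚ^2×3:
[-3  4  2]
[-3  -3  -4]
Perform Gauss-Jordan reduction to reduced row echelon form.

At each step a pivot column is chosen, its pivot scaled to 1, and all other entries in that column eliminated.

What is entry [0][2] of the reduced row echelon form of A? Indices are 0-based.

pivot(0,0)=-3: scale R0 → (1, -4/3, -2/3)
  clear (1,0): R1 −= (-3)R0 → (0, -7, -6)
pivot(1,1)=-7: scale R1 → (0, 1, 6/7)
  clear (0,1): R0 −= (-4/3)R1 → (1, 0, 10/21)

M[0][2] = 10/21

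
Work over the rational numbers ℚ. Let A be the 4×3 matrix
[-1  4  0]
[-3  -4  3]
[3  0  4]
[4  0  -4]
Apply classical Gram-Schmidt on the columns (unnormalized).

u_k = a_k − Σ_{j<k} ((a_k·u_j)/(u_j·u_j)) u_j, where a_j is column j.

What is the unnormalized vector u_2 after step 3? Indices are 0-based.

Step 1: u_0 = a_0 = (-1, -3, 3, 4).
Step 2: u_1 = a_1 − (8/35)·u_0 = (148/35, -116/35, -24/35, -32/35).
Step 3: u_2 = a_2 − (-13/35)·u_0 − (-79/264)·u_1 = (59/66, 59/66, 54/11, -92/33).

u_2 = (59/66, 59/66, 54/11, -92/33)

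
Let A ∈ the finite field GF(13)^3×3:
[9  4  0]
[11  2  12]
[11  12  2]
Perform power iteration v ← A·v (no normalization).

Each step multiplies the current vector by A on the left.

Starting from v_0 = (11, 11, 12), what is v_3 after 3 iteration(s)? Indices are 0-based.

v_0 = (11, 11, 12).
v_1 = A·v_0 = (0, 1, 4).
v_2 = A·v_1 = (4, 11, 7).
v_3 = A·v_2 = (2, 7, 8).

v_3 = (2, 7, 8)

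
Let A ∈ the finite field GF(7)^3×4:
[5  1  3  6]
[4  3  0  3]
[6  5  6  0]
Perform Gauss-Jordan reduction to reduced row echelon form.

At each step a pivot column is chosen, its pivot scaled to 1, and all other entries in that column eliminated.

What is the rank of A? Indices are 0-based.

rank = 3

step 1: normalize row 0 (÷5) = (1, 3, 2, 4)
  row 1: subtract 4×row0 = (0, 5, 6, 1)
  row 2: subtract 6×row0 = (0, 1, 1, 4)
step 2: normalize row 1 (÷5) = (0, 1, 4, 3)
  row 0: subtract 3×row1 = (1, 0, 4, 2)
  row 2: subtract 1×row1 = (0, 0, 4, 1)
step 3: normalize row 2 (÷4) = (0, 0, 1, 2)
  row 0: subtract 4×row2 = (1, 0, 0, 1)
  row 1: subtract 4×row2 = (0, 1, 0, 2)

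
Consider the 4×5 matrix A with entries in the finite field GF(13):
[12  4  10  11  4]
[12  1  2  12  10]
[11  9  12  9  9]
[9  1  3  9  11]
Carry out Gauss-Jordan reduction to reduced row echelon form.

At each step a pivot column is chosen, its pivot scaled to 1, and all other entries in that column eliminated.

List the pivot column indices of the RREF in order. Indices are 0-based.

step 1: normalize row 0 (÷12) = (1, 9, 3, 2, 9)
  row 1: subtract 12×row0 = (0, 10, 5, 1, 6)
  row 2: subtract 11×row0 = (0, 1, 5, 0, 1)
  row 3: subtract 9×row0 = (0, 11, 2, 4, 8)
step 2: normalize row 1 (÷10) = (0, 1, 7, 4, 11)
  row 0: subtract 9×row1 = (1, 0, 5, 5, 1)
  row 2: subtract 1×row1 = (0, 0, 11, 9, 3)
  row 3: subtract 11×row1 = (0, 0, 3, 12, 4)
step 3: normalize row 2 (÷11) = (0, 0, 1, 2, 5)
  row 0: subtract 5×row2 = (1, 0, 0, 8, 2)
  row 1: subtract 7×row2 = (0, 1, 0, 3, 2)
  row 3: subtract 3×row2 = (0, 0, 0, 6, 2)
step 4: normalize row 3 (÷6) = (0, 0, 0, 1, 9)
  row 0: subtract 8×row3 = (1, 0, 0, 0, 8)
  row 1: subtract 3×row3 = (0, 1, 0, 0, 1)
  row 2: subtract 2×row3 = (0, 0, 1, 0, 0)

pivot columns: 0, 1, 2, 3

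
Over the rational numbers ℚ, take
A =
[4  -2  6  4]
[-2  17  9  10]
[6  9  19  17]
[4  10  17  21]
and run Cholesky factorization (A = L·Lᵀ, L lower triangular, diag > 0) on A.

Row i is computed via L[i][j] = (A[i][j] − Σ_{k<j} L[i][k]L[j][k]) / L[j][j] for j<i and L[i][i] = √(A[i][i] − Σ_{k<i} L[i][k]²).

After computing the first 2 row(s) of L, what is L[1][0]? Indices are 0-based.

Step 1: L[0][0] = √(4) = 2.
  L[1][0] = (-2) / L[0][0] = -1.
Step 2: L[1][1] = √(16) = 4.

L[1][0] = -1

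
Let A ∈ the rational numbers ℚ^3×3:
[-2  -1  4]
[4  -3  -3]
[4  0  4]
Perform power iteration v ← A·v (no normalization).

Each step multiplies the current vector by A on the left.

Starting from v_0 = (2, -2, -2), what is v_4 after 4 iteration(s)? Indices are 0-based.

v_4 = (-940, -1020, -880)

v_0 = (2, -2, -2).
v_1 = A·v_0 = (-10, 20, 0).
v_2 = A·v_1 = (0, -100, -40).
v_3 = A·v_2 = (-60, 420, -160).
v_4 = A·v_3 = (-940, -1020, -880).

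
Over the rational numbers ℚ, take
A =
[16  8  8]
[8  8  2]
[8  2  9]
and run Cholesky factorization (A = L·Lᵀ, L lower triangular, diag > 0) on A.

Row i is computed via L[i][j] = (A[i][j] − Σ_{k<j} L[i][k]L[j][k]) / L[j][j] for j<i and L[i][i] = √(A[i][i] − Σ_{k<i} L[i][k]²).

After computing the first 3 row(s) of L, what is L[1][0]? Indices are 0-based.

Step 1: L[0][0] = √(16) = 4.
  L[1][0] = (8) / L[0][0] = 2.
Step 2: L[1][1] = √(4) = 2.
  L[2][0] = (8) / L[0][0] = 2.
  L[2][1] = (-2) / L[1][1] = -1.
Step 3: L[2][2] = √(4) = 2.

L[1][0] = 2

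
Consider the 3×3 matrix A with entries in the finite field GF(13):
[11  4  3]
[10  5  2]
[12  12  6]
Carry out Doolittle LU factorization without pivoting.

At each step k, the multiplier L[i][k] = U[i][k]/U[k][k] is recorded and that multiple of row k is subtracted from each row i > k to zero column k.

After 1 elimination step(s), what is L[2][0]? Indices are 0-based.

k=0: U[0][0]=11
  eliminate (1,0): mult=8, new row 1: (0, 12, 4); set L[1][0]=8
  eliminate (2,0): mult=7, new row 2: (0, 10, 11); set L[2][0]=7

L[2][0] = 7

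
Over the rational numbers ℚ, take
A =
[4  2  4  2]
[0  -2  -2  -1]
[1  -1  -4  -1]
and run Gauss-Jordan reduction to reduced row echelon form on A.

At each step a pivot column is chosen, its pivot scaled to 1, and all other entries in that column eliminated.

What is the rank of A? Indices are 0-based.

rank = 3

[1] R0 /= 4  ⇒  (1, 1/2, 1, 1/2)
     R2 -= 1·R0  ⇒  (0, -3/2, -5, -3/2)
[2] R1 /= -2  ⇒  (0, 1, 1, 1/2)
     R0 -= 1/2·R1  ⇒  (1, 0, 1/2, 1/4)
     R2 -= -3/2·R1  ⇒  (0, 0, -7/2, -3/4)
[3] R2 /= -7/2  ⇒  (0, 0, 1, 3/14)
     R0 -= 1/2·R2  ⇒  (1, 0, 0, 1/7)
     R1 -= 1·R2  ⇒  (0, 1, 0, 2/7)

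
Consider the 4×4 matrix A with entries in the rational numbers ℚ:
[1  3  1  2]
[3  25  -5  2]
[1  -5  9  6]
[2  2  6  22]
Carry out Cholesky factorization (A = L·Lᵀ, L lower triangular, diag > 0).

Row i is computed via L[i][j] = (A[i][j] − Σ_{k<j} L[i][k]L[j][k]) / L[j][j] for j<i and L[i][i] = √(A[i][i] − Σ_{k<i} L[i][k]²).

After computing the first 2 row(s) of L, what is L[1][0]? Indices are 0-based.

L[1][0] = 3

Step 1: L[0][0] = √(1) = 1.
  L[1][0] = (3) / L[0][0] = 3.
Step 2: L[1][1] = √(16) = 4.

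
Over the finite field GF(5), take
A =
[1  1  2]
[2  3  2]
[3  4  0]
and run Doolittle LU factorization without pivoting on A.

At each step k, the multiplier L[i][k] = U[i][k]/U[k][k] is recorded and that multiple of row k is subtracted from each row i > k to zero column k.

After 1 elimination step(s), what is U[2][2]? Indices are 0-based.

U[2][2] = 4

Step 1: pivot at (0,0) is 1.
  row1 ← row1 − (2)·row0  ⇒  L[1][0]=2, U row1=(0, 1, 3)
  row2 ← row2 − (3)·row0  ⇒  L[2][0]=3, U row2=(0, 1, 4)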